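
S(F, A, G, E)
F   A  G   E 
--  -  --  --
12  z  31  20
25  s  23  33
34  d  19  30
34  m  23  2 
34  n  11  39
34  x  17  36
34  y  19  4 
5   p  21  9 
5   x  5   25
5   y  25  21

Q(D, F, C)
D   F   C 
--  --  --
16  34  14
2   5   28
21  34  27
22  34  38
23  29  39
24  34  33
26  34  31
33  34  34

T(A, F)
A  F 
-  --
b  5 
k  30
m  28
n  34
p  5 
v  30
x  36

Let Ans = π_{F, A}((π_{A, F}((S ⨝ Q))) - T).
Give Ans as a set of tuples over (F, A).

Natural join on F: {(34, d, 19, 30, 16, 14), (34, d, 19, 30, 21, 27), (34, d, 19, 30, 22, 38), (34, d, 19, 30, 24, 33), (34, d, 19, 30, 26, 31), (34, d, 19, 30, 33, 34), (34, m, 23, 2, 16, 14), (34, m, 23, 2, 21, 27), (34, m, 23, 2, 22, 38), (34, m, 23, 2, 24, 33), (34, m, 23, 2, 26, 31), (34, m, 23, 2, 33, 34), (34, n, 11, 39, 16, 14), (34, n, 11, 39, 21, 27), (34, n, 11, 39, 22, 38), (34, n, 11, 39, 24, 33), (34, n, 11, 39, 26, 31), (34, n, 11, 39, 33, 34), (34, x, 17, 36, 16, 14), (34, x, 17, 36, 21, 27), (34, x, 17, 36, 22, 38), (34, x, 17, 36, 24, 33), (34, x, 17, 36, 26, 31), (34, x, 17, 36, 33, 34), (34, y, 19, 4, 16, 14), (34, y, 19, 4, 21, 27), (34, y, 19, 4, 22, 38), (34, y, 19, 4, 24, 33), (34, y, 19, 4, 26, 31), (34, y, 19, 4, 33, 34), (5, p, 21, 9, 2, 28), (5, x, 5, 25, 2, 28), (5, y, 25, 21, 2, 28)}
π[A, F]: project onto (A, F) (25 duplicate(s) eliminated) → {(d, 34), (m, 34), (n, 34), (p, 5), (x, 34), (x, 5), (y, 34), (y, 5)}
Taking the difference: {(d, 34), (m, 34), (x, 34), (x, 5), (y, 34), (y, 5)}
π[F, A]: project onto (F, A) → {(34, d), (34, m), (34, x), (34, y), (5, x), (5, y)}

{(34, d), (34, m), (34, x), (34, y), (5, x), (5, y)}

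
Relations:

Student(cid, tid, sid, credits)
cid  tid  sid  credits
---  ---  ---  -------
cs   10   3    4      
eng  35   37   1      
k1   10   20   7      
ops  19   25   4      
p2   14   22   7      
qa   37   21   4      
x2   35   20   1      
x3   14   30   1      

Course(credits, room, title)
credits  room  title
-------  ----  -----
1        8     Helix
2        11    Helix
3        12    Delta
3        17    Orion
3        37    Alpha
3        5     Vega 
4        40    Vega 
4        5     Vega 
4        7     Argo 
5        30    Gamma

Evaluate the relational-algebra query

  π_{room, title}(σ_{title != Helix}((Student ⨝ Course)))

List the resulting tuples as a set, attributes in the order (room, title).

Natural join on credits: {(cs, 10, 3, 4, 40, Vega), (cs, 10, 3, 4, 5, Vega), (cs, 10, 3, 4, 7, Argo), (eng, 35, 37, 1, 8, Helix), (ops, 19, 25, 4, 40, Vega), (ops, 19, 25, 4, 5, Vega), (ops, 19, 25, 4, 7, Argo), (qa, 37, 21, 4, 40, Vega), (qa, 37, 21, 4, 5, Vega), (qa, 37, 21, 4, 7, Argo), (x2, 35, 20, 1, 8, Helix), (x3, 14, 30, 1, 8, Helix)}
Filtering on title != Helix leaves {(cs, 10, 3, 4, 40, Vega), (cs, 10, 3, 4, 5, Vega), (cs, 10, 3, 4, 7, Argo), (ops, 19, 25, 4, 40, Vega), (ops, 19, 25, 4, 5, Vega), (ops, 19, 25, 4, 7, Argo), (qa, 37, 21, 4, 40, Vega), (qa, 37, 21, 4, 5, Vega), (qa, 37, 21, 4, 7, Argo)}.
π[room, title]: project onto (room, title) (6 duplicate(s) eliminated) → {(40, Vega), (5, Vega), (7, Argo)}

{(40, Vega), (5, Vega), (7, Argo)}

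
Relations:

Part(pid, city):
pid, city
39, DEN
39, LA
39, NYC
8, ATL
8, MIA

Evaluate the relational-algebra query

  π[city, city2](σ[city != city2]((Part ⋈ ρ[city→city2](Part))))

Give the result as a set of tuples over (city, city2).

{(ATL, MIA), (DEN, LA), (DEN, NYC), (LA, DEN), (LA, NYC), (MIA, ATL), (NYC, DEN), (NYC, LA)}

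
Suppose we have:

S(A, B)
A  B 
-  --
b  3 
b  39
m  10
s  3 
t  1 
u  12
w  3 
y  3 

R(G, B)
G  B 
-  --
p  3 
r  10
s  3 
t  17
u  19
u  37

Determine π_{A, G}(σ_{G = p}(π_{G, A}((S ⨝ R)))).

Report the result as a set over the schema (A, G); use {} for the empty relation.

Natural join on B: {(b, 3, p), (b, 3, s), (m, 10, r), (s, 3, p), (s, 3, s), (w, 3, p), (w, 3, s), (y, 3, p), (y, 3, s)}
Projecting to G, A: {(p, b), (p, s), (p, w), (p, y), (r, m), (s, b), (s, s), (s, w), (s, y)}
Selection G = p: {(p, b), (p, s), (p, w), (p, y)}
Projecting to A, G: {(b, p), (s, p), (w, p), (y, p)}

{(b, p), (s, p), (w, p), (y, p)}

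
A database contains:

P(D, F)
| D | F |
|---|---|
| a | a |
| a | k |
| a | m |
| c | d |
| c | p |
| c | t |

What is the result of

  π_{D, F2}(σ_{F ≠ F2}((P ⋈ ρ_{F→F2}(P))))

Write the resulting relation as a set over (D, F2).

ρ[F→F2]: schema becomes (D, F2); tuples unchanged.
Natural join on D: {(a, a, a), (a, a, k), (a, a, m), (a, k, a), (a, k, k), (a, k, m), (a, m, a), (a, m, k), (a, m, m), (c, d, d), (c, d, p), (c, d, t), (c, p, d), (c, p, p), (c, p, t), (c, t, d), (c, t, p), (c, t, t)}
Selection F ≠ F2: {(a, a, k), (a, a, m), (a, k, a), (a, k, m), (a, m, a), (a, m, k), (c, d, p), (c, d, t), (c, p, d), (c, p, t), (c, t, d), (c, t, p)}
Keep only column(s) D, F2 (6 duplicate(s) eliminated): {(a, a), (a, k), (a, m), (c, d), (c, p), (c, t)}

{(a, a), (a, k), (a, m), (c, d), (c, p), (c, t)}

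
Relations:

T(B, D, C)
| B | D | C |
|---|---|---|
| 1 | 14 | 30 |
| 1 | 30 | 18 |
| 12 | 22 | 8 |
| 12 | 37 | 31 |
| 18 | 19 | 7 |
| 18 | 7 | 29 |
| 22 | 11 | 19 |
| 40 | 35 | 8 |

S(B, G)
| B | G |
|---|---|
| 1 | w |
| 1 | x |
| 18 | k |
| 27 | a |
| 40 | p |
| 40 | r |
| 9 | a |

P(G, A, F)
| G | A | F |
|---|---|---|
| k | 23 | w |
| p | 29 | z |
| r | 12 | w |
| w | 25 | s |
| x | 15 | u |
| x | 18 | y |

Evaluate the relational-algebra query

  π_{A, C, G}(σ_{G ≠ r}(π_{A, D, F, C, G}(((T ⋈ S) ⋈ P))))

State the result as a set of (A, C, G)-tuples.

{(15, 18, x), (15, 30, x), (18, 18, x), (18, 30, x), (23, 29, k), (23, 7, k), (25, 18, w), (25, 30, w), (29, 8, p)}

Natural join on B: {(1, 14, 30, w), (1, 14, 30, x), (1, 30, 18, w), (1, 30, 18, x), (18, 19, 7, k), (18, 7, 29, k), (40, 35, 8, p), (40, 35, 8, r)}
Natural join on G: {(1, 14, 30, w, 25, s), (1, 14, 30, x, 15, u), (1, 14, 30, x, 18, y), (1, 30, 18, w, 25, s), (1, 30, 18, x, 15, u), (1, 30, 18, x, 18, y), (18, 19, 7, k, 23, w), (18, 7, 29, k, 23, w), (40, 35, 8, p, 29, z), (40, 35, 8, r, 12, w)}
π[A, D, F, C, G]: project onto (A, D, F, C, G) → {(12, 35, w, 8, r), (15, 14, u, 30, x), (15, 30, u, 18, x), (18, 14, y, 30, x), (18, 30, y, 18, x), (23, 19, w, 7, k), (23, 7, w, 29, k), (25, 14, s, 30, w), (25, 30, s, 18, w), (29, 35, z, 8, p)}
Apply σ_{G ≠ r}; surviving tuples: {(15, 14, u, 30, x), (15, 30, u, 18, x), (18, 14, y, 30, x), (18, 30, y, 18, x), (23, 19, w, 7, k), (23, 7, w, 29, k), (25, 14, s, 30, w), (25, 30, s, 18, w), (29, 35, z, 8, p)}
π[A, C, G]: project onto (A, C, G) → {(15, 18, x), (15, 30, x), (18, 18, x), (18, 30, x), (23, 29, k), (23, 7, k), (25, 18, w), (25, 30, w), (29, 8, p)}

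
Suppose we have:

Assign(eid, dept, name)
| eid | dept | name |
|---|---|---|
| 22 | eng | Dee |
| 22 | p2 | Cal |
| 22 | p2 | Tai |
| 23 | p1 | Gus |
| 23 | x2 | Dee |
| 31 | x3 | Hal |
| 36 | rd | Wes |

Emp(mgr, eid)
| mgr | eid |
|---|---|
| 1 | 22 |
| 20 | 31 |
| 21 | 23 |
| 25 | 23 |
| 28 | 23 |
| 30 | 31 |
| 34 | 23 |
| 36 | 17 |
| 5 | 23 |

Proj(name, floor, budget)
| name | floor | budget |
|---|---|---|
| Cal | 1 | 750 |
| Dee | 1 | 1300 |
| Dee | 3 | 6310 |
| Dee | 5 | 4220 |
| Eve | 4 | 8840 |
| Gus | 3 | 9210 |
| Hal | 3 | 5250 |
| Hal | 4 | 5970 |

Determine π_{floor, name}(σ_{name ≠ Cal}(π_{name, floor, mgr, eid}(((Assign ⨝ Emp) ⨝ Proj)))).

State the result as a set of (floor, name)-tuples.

{(1, Dee), (3, Dee), (3, Gus), (3, Hal), (4, Hal), (5, Dee)}

Natural join on eid: {(22, eng, Dee, 1), (22, p2, Cal, 1), (22, p2, Tai, 1), (23, p1, Gus, 21), (23, p1, Gus, 25), (23, p1, Gus, 28), (23, p1, Gus, 34), (23, p1, Gus, 5), (23, x2, Dee, 21), (23, x2, Dee, 25), (23, x2, Dee, 28), (23, x2, Dee, 34), (23, x2, Dee, 5), (31, x3, Hal, 20), (31, x3, Hal, 30)}
Natural join on name: {(22, eng, Dee, 1, 1, 1300), (22, eng, Dee, 1, 3, 6310), (22, eng, Dee, 1, 5, 4220), (22, p2, Cal, 1, 1, 750), (23, p1, Gus, 21, 3, 9210), (23, p1, Gus, 25, 3, 9210), (23, p1, Gus, 28, 3, 9210), (23, p1, Gus, 34, 3, 9210), (23, p1, Gus, 5, 3, 9210), (23, x2, Dee, 21, 1, 1300), (23, x2, Dee, 21, 3, 6310), (23, x2, Dee, 21, 5, 4220), (23, x2, Dee, 25, 1, 1300), (23, x2, Dee, 25, 3, 6310), (23, x2, Dee, 25, 5, 4220), (23, x2, Dee, 28, 1, 1300), (23, x2, Dee, 28, 3, 6310), (23, x2, Dee, 28, 5, 4220), (23, x2, Dee, 34, 1, 1300), (23, x2, Dee, 34, 3, 6310), (23, x2, Dee, 34, 5, 4220), (23, x2, Dee, 5, 1, 1300), (23, x2, Dee, 5, 3, 6310), (23, x2, Dee, 5, 5, 4220), (31, x3, Hal, 20, 3, 5250), (31, x3, Hal, 20, 4, 5970), (31, x3, Hal, 30, 3, 5250), (31, x3, Hal, 30, 4, 5970)}
π[name, floor, mgr, eid]: project onto (name, floor, mgr, eid) → {(Cal, 1, 1, 22), (Dee, 1, 1, 22), (Dee, 1, 21, 23), (Dee, 1, 25, 23), (Dee, 1, 28, 23), (Dee, 1, 34, 23), (Dee, 1, 5, 23), (Dee, 3, 1, 22), (Dee, 3, 21, 23), (Dee, 3, 25, 23), (Dee, 3, 28, 23), (Dee, 3, 34, 23), (Dee, 3, 5, 23), (Dee, 5, 1, 22), (Dee, 5, 21, 23), (Dee, 5, 25, 23), (Dee, 5, 28, 23), (Dee, 5, 34, 23), (Dee, 5, 5, 23), (Gus, 3, 21, 23), (Gus, 3, 25, 23), (Gus, 3, 28, 23), (Gus, 3, 34, 23), (Gus, 3, 5, 23), (Hal, 3, 20, 31), (Hal, 3, 30, 31), (Hal, 4, 20, 31), (Hal, 4, 30, 31)}
Apply σ_{name ≠ Cal}; surviving tuples: {(Dee, 1, 1, 22), (Dee, 1, 21, 23), (Dee, 1, 25, 23), (Dee, 1, 28, 23), (Dee, 1, 34, 23), (Dee, 1, 5, 23), (Dee, 3, 1, 22), (Dee, 3, 21, 23), (Dee, 3, 25, 23), (Dee, 3, 28, 23), (Dee, 3, 34, 23), (Dee, 3, 5, 23), (Dee, 5, 1, 22), (Dee, 5, 21, 23), (Dee, 5, 25, 23), (Dee, 5, 28, 23), (Dee, 5, 34, 23), (Dee, 5, 5, 23), (Gus, 3, 21, 23), (Gus, 3, 25, 23), (Gus, 3, 28, 23), (Gus, 3, 34, 23), (Gus, 3, 5, 23), (Hal, 3, 20, 31), (Hal, 3, 30, 31), (Hal, 4, 20, 31), (Hal, 4, 30, 31)}
π[floor, name]: project onto (floor, name) (21 duplicate(s) eliminated) → {(1, Dee), (3, Dee), (3, Gus), (3, Hal), (4, Hal), (5, Dee)}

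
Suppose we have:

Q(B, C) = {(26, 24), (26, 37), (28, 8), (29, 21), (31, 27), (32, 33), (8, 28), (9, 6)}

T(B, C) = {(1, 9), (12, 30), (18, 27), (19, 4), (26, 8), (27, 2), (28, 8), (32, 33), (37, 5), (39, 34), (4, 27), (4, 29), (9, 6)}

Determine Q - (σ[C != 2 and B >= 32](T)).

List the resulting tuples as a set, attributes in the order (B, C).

{(26, 24), (26, 37), (28, 8), (29, 21), (31, 27), (8, 28), (9, 6)}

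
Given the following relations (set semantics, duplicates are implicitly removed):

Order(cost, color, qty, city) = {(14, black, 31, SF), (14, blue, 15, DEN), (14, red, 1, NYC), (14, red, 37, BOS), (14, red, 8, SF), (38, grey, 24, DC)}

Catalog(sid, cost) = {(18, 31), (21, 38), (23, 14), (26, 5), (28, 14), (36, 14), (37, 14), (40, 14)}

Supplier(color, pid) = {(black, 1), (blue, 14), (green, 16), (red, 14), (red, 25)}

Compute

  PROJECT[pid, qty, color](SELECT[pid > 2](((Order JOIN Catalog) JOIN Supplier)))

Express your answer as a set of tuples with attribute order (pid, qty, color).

{(14, 1, red), (14, 15, blue), (14, 37, red), (14, 8, red), (25, 1, red), (25, 37, red), (25, 8, red)}

Order ⋈ Catalog (natural join on cost): {(14, black, 31, SF, 23), (14, black, 31, SF, 28), (14, black, 31, SF, 36), (14, black, 31, SF, 37), (14, black, 31, SF, 40), (14, blue, 15, DEN, 23), (14, blue, 15, DEN, 28), (14, blue, 15, DEN, 36), (14, blue, 15, DEN, 37), (14, blue, 15, DEN, 40), (14, red, 1, NYC, 23), (14, red, 1, NYC, 28), (14, red, 1, NYC, 36), (14, red, 1, NYC, 37), (14, red, 1, NYC, 40), (14, red, 37, BOS, 23), (14, red, 37, BOS, 28), (14, red, 37, BOS, 36), (14, red, 37, BOS, 37), (14, red, 37, BOS, 40), (14, red, 8, SF, 23), (14, red, 8, SF, 28), (14, red, 8, SF, 36), (14, red, 8, SF, 37), (14, red, 8, SF, 40), (38, grey, 24, DC, 21)}
(Order JOIN Catalog) ⋈ Supplier (natural join on color): {(14, black, 31, SF, 23, 1), (14, black, 31, SF, 28, 1), (14, black, 31, SF, 36, 1), (14, black, 31, SF, 37, 1), (14, black, 31, SF, 40, 1), (14, blue, 15, DEN, 23, 14), (14, blue, 15, DEN, 28, 14), (14, blue, 15, DEN, 36, 14), (14, blue, 15, DEN, 37, 14), (14, blue, 15, DEN, 40, 14), (14, red, 1, NYC, 23, 14), (14, red, 1, NYC, 23, 25), (14, red, 1, NYC, 28, 14), (14, red, 1, NYC, 28, 25), (14, red, 1, NYC, 36, 14), (14, red, 1, NYC, 36, 25), (14, red, 1, NYC, 37, 14), (14, red, 1, NYC, 37, 25), (14, red, 1, NYC, 40, 14), (14, red, 1, NYC, 40, 25), (14, red, 37, BOS, 23, 14), (14, red, 37, BOS, 23, 25), (14, red, 37, BOS, 28, 14), (14, red, 37, BOS, 28, 25), (14, red, 37, BOS, 36, 14), (14, red, 37, BOS, 36, 25), (14, red, 37, BOS, 37, 14), (14, red, 37, BOS, 37, 25), (14, red, 37, BOS, 40, 14), (14, red, 37, BOS, 40, 25), (14, red, 8, SF, 23, 14), (14, red, 8, SF, 23, 25), (14, red, 8, SF, 28, 14), (14, red, 8, SF, 28, 25), (14, red, 8, SF, 36, 14), (14, red, 8, SF, 36, 25), (14, red, 8, SF, 37, 14), (14, red, 8, SF, 37, 25), (14, red, 8, SF, 40, 14), (14, red, 8, SF, 40, 25)}
σ[pid > 2]: keep tuples satisfying pid > 2 → {(14, blue, 15, DEN, 23, 14), (14, blue, 15, DEN, 28, 14), (14, blue, 15, DEN, 36, 14), (14, blue, 15, DEN, 37, 14), (14, blue, 15, DEN, 40, 14), (14, red, 1, NYC, 23, 14), (14, red, 1, NYC, 23, 25), (14, red, 1, NYC, 28, 14), (14, red, 1, NYC, 28, 25), (14, red, 1, NYC, 36, 14), (14, red, 1, NYC, 36, 25), (14, red, 1, NYC, 37, 14), (14, red, 1, NYC, 37, 25), (14, red, 1, NYC, 40, 14), (14, red, 1, NYC, 40, 25), (14, red, 37, BOS, 23, 14), (14, red, 37, BOS, 23, 25), (14, red, 37, BOS, 28, 14), (14, red, 37, BOS, 28, 25), (14, red, 37, BOS, 36, 14), (14, red, 37, BOS, 36, 25), (14, red, 37, BOS, 37, 14), (14, red, 37, BOS, 37, 25), (14, red, 37, BOS, 40, 14), (14, red, 37, BOS, 40, 25), (14, red, 8, SF, 23, 14), (14, red, 8, SF, 23, 25), (14, red, 8, SF, 28, 14), (14, red, 8, SF, 28, 25), (14, red, 8, SF, 36, 14), (14, red, 8, SF, 36, 25), (14, red, 8, SF, 37, 14), (14, red, 8, SF, 37, 25), (14, red, 8, SF, 40, 14), (14, red, 8, SF, 40, 25)}
Keep only column(s) pid, qty, color (28 duplicate(s) eliminated): {(14, 1, red), (14, 15, blue), (14, 37, red), (14, 8, red), (25, 1, red), (25, 37, red), (25, 8, red)}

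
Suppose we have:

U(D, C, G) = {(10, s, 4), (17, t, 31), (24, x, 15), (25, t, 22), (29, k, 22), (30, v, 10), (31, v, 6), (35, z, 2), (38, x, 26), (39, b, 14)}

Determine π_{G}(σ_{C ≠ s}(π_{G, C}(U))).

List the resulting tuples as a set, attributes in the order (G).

{10, 14, 15, 2, 22, 26, 31, 6}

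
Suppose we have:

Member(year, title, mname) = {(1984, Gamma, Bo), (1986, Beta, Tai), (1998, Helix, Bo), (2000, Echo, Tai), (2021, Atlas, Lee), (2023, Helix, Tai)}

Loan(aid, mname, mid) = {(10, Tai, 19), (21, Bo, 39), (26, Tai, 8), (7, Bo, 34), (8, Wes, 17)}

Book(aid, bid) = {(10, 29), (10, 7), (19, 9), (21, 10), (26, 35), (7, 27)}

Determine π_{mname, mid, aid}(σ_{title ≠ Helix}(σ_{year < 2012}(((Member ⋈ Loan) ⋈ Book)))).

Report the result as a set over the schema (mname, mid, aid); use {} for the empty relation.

Member ⋈ Loan (natural join on mname): {(1984, Gamma, Bo, 21, 39), (1984, Gamma, Bo, 7, 34), (1986, Beta, Tai, 10, 19), (1986, Beta, Tai, 26, 8), (1998, Helix, Bo, 21, 39), (1998, Helix, Bo, 7, 34), (2000, Echo, Tai, 10, 19), (2000, Echo, Tai, 26, 8), (2023, Helix, Tai, 10, 19), (2023, Helix, Tai, 26, 8)}
(Member ⋈ Loan) ⋈ Book (natural join on aid): {(1984, Gamma, Bo, 21, 39, 10), (1984, Gamma, Bo, 7, 34, 27), (1986, Beta, Tai, 10, 19, 29), (1986, Beta, Tai, 10, 19, 7), (1986, Beta, Tai, 26, 8, 35), (1998, Helix, Bo, 21, 39, 10), (1998, Helix, Bo, 7, 34, 27), (2000, Echo, Tai, 10, 19, 29), (2000, Echo, Tai, 10, 19, 7), (2000, Echo, Tai, 26, 8, 35), (2023, Helix, Tai, 10, 19, 29), (2023, Helix, Tai, 10, 19, 7), (2023, Helix, Tai, 26, 8, 35)}
Filtering on year < 2012 leaves {(1984, Gamma, Bo, 21, 39, 10), (1984, Gamma, Bo, 7, 34, 27), (1986, Beta, Tai, 10, 19, 29), (1986, Beta, Tai, 10, 19, 7), (1986, Beta, Tai, 26, 8, 35), (1998, Helix, Bo, 21, 39, 10), (1998, Helix, Bo, 7, 34, 27), (2000, Echo, Tai, 10, 19, 29), (2000, Echo, Tai, 10, 19, 7), (2000, Echo, Tai, 26, 8, 35)}.
Filtering on title ≠ Helix leaves {(1984, Gamma, Bo, 21, 39, 10), (1984, Gamma, Bo, 7, 34, 27), (1986, Beta, Tai, 10, 19, 29), (1986, Beta, Tai, 10, 19, 7), (1986, Beta, Tai, 26, 8, 35), (2000, Echo, Tai, 10, 19, 29), (2000, Echo, Tai, 10, 19, 7), (2000, Echo, Tai, 26, 8, 35)}.
Projecting to mname, mid, aid (4 duplicate(s) eliminated): {(Bo, 34, 7), (Bo, 39, 21), (Tai, 19, 10), (Tai, 8, 26)}

{(Bo, 34, 7), (Bo, 39, 21), (Tai, 19, 10), (Tai, 8, 26)}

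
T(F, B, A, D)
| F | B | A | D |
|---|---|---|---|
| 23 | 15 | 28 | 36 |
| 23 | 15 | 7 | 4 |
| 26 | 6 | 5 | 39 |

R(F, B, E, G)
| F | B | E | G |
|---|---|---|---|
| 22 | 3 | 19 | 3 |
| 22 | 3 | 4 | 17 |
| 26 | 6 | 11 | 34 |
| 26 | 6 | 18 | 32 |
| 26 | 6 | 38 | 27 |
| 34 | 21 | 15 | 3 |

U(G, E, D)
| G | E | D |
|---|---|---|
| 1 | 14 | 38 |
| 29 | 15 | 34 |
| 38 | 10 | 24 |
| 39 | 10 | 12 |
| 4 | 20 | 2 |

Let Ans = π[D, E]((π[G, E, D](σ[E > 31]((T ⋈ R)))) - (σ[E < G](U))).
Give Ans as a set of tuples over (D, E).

{(39, 38)}

Natural join on F, B: {(26, 6, 5, 39, 11, 34), (26, 6, 5, 39, 18, 32), (26, 6, 5, 39, 38, 27)}
Selection E > 31: {(26, 6, 5, 39, 38, 27)}
π_{G, E, D} gives {(27, 38, 39)}.
Selection E < G: {(29, 15, 34), (38, 10, 24), (39, 10, 12)}
Set difference of the two operands is {(27, 38, 39)}.
π_{D, E} gives {(39, 38)}.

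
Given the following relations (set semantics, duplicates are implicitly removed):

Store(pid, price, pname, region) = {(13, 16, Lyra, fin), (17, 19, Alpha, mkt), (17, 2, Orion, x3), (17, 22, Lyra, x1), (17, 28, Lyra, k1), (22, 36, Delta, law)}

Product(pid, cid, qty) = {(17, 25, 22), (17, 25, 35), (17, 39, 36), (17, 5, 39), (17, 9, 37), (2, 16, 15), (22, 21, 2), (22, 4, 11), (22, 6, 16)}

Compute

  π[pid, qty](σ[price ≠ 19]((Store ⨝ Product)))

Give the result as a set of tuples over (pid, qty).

{(17, 22), (17, 35), (17, 36), (17, 37), (17, 39), (22, 11), (22, 16), (22, 2)}

Natural join on pid: {(17, 19, Alpha, mkt, 25, 22), (17, 19, Alpha, mkt, 25, 35), (17, 19, Alpha, mkt, 39, 36), (17, 19, Alpha, mkt, 5, 39), (17, 19, Alpha, mkt, 9, 37), (17, 2, Orion, x3, 25, 22), (17, 2, Orion, x3, 25, 35), (17, 2, Orion, x3, 39, 36), (17, 2, Orion, x3, 5, 39), (17, 2, Orion, x3, 9, 37), (17, 22, Lyra, x1, 25, 22), (17, 22, Lyra, x1, 25, 35), (17, 22, Lyra, x1, 39, 36), (17, 22, Lyra, x1, 5, 39), (17, 22, Lyra, x1, 9, 37), (17, 28, Lyra, k1, 25, 22), (17, 28, Lyra, k1, 25, 35), (17, 28, Lyra, k1, 39, 36), (17, 28, Lyra, k1, 5, 39), (17, 28, Lyra, k1, 9, 37), (22, 36, Delta, law, 21, 2), (22, 36, Delta, law, 4, 11), (22, 36, Delta, law, 6, 16)}
Filtering on price ≠ 19 leaves {(17, 2, Orion, x3, 25, 22), (17, 2, Orion, x3, 25, 35), (17, 2, Orion, x3, 39, 36), (17, 2, Orion, x3, 5, 39), (17, 2, Orion, x3, 9, 37), (17, 22, Lyra, x1, 25, 22), (17, 22, Lyra, x1, 25, 35), (17, 22, Lyra, x1, 39, 36), (17, 22, Lyra, x1, 5, 39), (17, 22, Lyra, x1, 9, 37), (17, 28, Lyra, k1, 25, 22), (17, 28, Lyra, k1, 25, 35), (17, 28, Lyra, k1, 39, 36), (17, 28, Lyra, k1, 5, 39), (17, 28, Lyra, k1, 9, 37), (22, 36, Delta, law, 21, 2), (22, 36, Delta, law, 4, 11), (22, 36, Delta, law, 6, 16)}.
Keep only column(s) pid, qty (10 duplicate(s) eliminated): {(17, 22), (17, 35), (17, 36), (17, 37), (17, 39), (22, 11), (22, 16), (22, 2)}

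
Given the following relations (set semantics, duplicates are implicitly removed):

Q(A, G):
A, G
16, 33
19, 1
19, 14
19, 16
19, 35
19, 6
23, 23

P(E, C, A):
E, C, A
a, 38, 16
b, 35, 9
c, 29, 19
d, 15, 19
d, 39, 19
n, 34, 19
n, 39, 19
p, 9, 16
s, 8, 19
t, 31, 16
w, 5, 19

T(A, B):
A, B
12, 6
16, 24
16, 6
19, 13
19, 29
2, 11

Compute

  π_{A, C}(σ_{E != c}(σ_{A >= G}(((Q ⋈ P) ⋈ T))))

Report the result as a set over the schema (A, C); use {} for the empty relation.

{(19, 15), (19, 34), (19, 39), (19, 5), (19, 8)}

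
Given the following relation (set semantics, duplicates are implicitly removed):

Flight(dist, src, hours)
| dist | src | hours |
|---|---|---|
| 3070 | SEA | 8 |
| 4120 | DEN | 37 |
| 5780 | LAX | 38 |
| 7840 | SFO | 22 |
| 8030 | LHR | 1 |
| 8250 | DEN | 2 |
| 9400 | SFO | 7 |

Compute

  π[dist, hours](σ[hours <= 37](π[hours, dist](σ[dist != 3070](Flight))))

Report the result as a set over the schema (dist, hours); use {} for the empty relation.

Apply σ_{dist != 3070}; surviving tuples: {(4120, DEN, 37), (5780, LAX, 38), (7840, SFO, 22), (8030, LHR, 1), (8250, DEN, 2), (9400, SFO, 7)}
Keep only column(s) hours, dist: {(1, 8030), (2, 8250), (22, 7840), (37, 4120), (38, 5780), (7, 9400)}
Apply σ_{hours <= 37}; surviving tuples: {(1, 8030), (2, 8250), (22, 7840), (37, 4120), (7, 9400)}
Keep only column(s) dist, hours: {(4120, 37), (7840, 22), (8030, 1), (8250, 2), (9400, 7)}

{(4120, 37), (7840, 22), (8030, 1), (8250, 2), (9400, 7)}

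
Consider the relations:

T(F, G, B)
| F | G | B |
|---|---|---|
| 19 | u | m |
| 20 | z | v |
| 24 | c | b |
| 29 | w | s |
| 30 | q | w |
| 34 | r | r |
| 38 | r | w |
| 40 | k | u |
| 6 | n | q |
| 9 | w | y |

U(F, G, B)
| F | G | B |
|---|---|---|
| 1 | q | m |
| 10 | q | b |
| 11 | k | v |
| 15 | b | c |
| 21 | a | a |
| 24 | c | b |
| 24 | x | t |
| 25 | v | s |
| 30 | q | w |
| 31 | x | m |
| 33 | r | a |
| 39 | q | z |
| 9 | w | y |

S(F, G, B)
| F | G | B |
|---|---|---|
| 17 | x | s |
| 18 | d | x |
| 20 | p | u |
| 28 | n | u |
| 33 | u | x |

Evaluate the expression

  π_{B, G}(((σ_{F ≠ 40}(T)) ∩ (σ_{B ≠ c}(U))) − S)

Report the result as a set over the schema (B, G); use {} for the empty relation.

{(b, c), (w, q), (y, w)}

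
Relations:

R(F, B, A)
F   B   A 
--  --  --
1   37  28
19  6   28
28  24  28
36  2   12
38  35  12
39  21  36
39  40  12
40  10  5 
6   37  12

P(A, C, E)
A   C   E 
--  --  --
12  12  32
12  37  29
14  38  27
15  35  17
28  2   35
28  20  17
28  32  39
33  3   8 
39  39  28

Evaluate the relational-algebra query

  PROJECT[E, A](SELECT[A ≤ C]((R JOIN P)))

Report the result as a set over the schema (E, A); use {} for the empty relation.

{(29, 12), (32, 12), (39, 28)}

R ⋈ P (natural join on A): {(1, 37, 28, 2, 35), (1, 37, 28, 20, 17), (1, 37, 28, 32, 39), (19, 6, 28, 2, 35), (19, 6, 28, 20, 17), (19, 6, 28, 32, 39), (28, 24, 28, 2, 35), (28, 24, 28, 20, 17), (28, 24, 28, 32, 39), (36, 2, 12, 12, 32), (36, 2, 12, 37, 29), (38, 35, 12, 12, 32), (38, 35, 12, 37, 29), (39, 40, 12, 12, 32), (39, 40, 12, 37, 29), (6, 37, 12, 12, 32), (6, 37, 12, 37, 29)}
Apply σ_{A ≤ C}; surviving tuples: {(1, 37, 28, 32, 39), (19, 6, 28, 32, 39), (28, 24, 28, 32, 39), (36, 2, 12, 12, 32), (36, 2, 12, 37, 29), (38, 35, 12, 12, 32), (38, 35, 12, 37, 29), (39, 40, 12, 12, 32), (39, 40, 12, 37, 29), (6, 37, 12, 12, 32), (6, 37, 12, 37, 29)}
π_{E, A} gives {(29, 12), (32, 12), (39, 28)} (8 duplicate(s) eliminated).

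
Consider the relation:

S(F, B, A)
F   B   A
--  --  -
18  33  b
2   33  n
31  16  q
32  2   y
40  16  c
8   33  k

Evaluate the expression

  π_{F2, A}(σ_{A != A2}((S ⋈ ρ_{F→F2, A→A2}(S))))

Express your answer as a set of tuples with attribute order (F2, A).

ρ[F→F2, A→A2]: schema becomes (F2, B, A2); tuples unchanged.
Joining S and ρ_{F→F2, A→A2}(S) on B yields {(18, 33, b, 18, b), (18, 33, b, 2, n), (18, 33, b, 8, k), (2, 33, n, 18, b), (2, 33, n, 2, n), (2, 33, n, 8, k), (31, 16, q, 31, q), (31, 16, q, 40, c), (32, 2, y, 32, y), (40, 16, c, 31, q), (40, 16, c, 40, c), (8, 33, k, 18, b), (8, 33, k, 2, n), (8, 33, k, 8, k)}.
σ[A != A2]: keep tuples satisfying A != A2 → {(18, 33, b, 2, n), (18, 33, b, 8, k), (2, 33, n, 18, b), (2, 33, n, 8, k), (31, 16, q, 40, c), (40, 16, c, 31, q), (8, 33, k, 18, b), (8, 33, k, 2, n)}
Projecting to F2, A: {(18, k), (18, n), (2, b), (2, k), (31, c), (40, q), (8, b), (8, n)}

{(18, k), (18, n), (2, b), (2, k), (31, c), (40, q), (8, b), (8, n)}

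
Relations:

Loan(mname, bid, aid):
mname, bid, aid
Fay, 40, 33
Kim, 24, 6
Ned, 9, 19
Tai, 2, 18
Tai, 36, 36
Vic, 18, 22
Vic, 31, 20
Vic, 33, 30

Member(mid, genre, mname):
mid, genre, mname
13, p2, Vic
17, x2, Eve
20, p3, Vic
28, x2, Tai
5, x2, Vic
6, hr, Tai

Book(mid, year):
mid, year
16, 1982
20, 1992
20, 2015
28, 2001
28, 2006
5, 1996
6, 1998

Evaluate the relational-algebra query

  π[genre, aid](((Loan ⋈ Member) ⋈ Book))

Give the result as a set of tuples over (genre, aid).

Loan ⋈ Member (natural join on mname): {(Tai, 2, 18, 28, x2), (Tai, 2, 18, 6, hr), (Tai, 36, 36, 28, x2), (Tai, 36, 36, 6, hr), (Vic, 18, 22, 13, p2), (Vic, 18, 22, 20, p3), (Vic, 18, 22, 5, x2), (Vic, 31, 20, 13, p2), (Vic, 31, 20, 20, p3), (Vic, 31, 20, 5, x2), (Vic, 33, 30, 13, p2), (Vic, 33, 30, 20, p3), (Vic, 33, 30, 5, x2)}
(Loan ⋈ Member) ⋈ Book (natural join on mid): {(Tai, 2, 18, 28, x2, 2001), (Tai, 2, 18, 28, x2, 2006), (Tai, 2, 18, 6, hr, 1998), (Tai, 36, 36, 28, x2, 2001), (Tai, 36, 36, 28, x2, 2006), (Tai, 36, 36, 6, hr, 1998), (Vic, 18, 22, 20, p3, 1992), (Vic, 18, 22, 20, p3, 2015), (Vic, 18, 22, 5, x2, 1996), (Vic, 31, 20, 20, p3, 1992), (Vic, 31, 20, 20, p3, 2015), (Vic, 31, 20, 5, x2, 1996), (Vic, 33, 30, 20, p3, 1992), (Vic, 33, 30, 20, p3, 2015), (Vic, 33, 30, 5, x2, 1996)}
Projecting to genre, aid (5 duplicate(s) eliminated): {(hr, 18), (hr, 36), (p3, 20), (p3, 22), (p3, 30), (x2, 18), (x2, 20), (x2, 22), (x2, 30), (x2, 36)}

{(hr, 18), (hr, 36), (p3, 20), (p3, 22), (p3, 30), (x2, 18), (x2, 20), (x2, 22), (x2, 30), (x2, 36)}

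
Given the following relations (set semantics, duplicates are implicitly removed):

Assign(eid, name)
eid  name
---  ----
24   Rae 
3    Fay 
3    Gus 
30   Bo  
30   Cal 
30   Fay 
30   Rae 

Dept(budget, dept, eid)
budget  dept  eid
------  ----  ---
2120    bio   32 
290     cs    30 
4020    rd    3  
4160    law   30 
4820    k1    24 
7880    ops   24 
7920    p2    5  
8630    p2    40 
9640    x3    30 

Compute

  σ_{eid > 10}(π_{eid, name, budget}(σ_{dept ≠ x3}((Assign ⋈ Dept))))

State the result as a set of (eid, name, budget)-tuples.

{(24, Rae, 4820), (24, Rae, 7880), (30, Bo, 290), (30, Bo, 4160), (30, Cal, 290), (30, Cal, 4160), (30, Fay, 290), (30, Fay, 4160), (30, Rae, 290), (30, Rae, 4160)}

Assign ⋈ Dept (natural join on eid): {(24, Rae, 4820, k1), (24, Rae, 7880, ops), (3, Fay, 4020, rd), (3, Gus, 4020, rd), (30, Bo, 290, cs), (30, Bo, 4160, law), (30, Bo, 9640, x3), (30, Cal, 290, cs), (30, Cal, 4160, law), (30, Cal, 9640, x3), (30, Fay, 290, cs), (30, Fay, 4160, law), (30, Fay, 9640, x3), (30, Rae, 290, cs), (30, Rae, 4160, law), (30, Rae, 9640, x3)}
σ[dept ≠ x3]: keep tuples satisfying dept ≠ x3 → {(24, Rae, 4820, k1), (24, Rae, 7880, ops), (3, Fay, 4020, rd), (3, Gus, 4020, rd), (30, Bo, 290, cs), (30, Bo, 4160, law), (30, Cal, 290, cs), (30, Cal, 4160, law), (30, Fay, 290, cs), (30, Fay, 4160, law), (30, Rae, 290, cs), (30, Rae, 4160, law)}
Keep only column(s) eid, name, budget: {(24, Rae, 4820), (24, Rae, 7880), (3, Fay, 4020), (3, Gus, 4020), (30, Bo, 290), (30, Bo, 4160), (30, Cal, 290), (30, Cal, 4160), (30, Fay, 290), (30, Fay, 4160), (30, Rae, 290), (30, Rae, 4160)}
σ[eid > 10]: keep tuples satisfying eid > 10 → {(24, Rae, 4820), (24, Rae, 7880), (30, Bo, 290), (30, Bo, 4160), (30, Cal, 290), (30, Cal, 4160), (30, Fay, 290), (30, Fay, 4160), (30, Rae, 290), (30, Rae, 4160)}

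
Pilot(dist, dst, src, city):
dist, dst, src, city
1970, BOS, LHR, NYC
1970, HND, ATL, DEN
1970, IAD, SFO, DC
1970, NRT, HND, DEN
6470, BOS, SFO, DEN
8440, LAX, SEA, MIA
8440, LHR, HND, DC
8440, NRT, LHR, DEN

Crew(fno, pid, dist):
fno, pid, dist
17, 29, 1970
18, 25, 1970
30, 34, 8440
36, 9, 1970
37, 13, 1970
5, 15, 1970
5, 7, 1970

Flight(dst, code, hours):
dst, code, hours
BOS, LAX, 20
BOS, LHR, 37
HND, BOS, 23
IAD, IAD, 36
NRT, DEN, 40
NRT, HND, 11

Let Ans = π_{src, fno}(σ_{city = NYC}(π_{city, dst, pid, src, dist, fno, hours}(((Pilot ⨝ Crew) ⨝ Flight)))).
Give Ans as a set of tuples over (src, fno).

Joining Pilot and Crew on dist yields {(1970, BOS, LHR, NYC, 17, 29), (1970, BOS, LHR, NYC, 18, 25), (1970, BOS, LHR, NYC, 36, 9), (1970, BOS, LHR, NYC, 37, 13), (1970, BOS, LHR, NYC, 5, 15), (1970, BOS, LHR, NYC, 5, 7), (1970, HND, ATL, DEN, 17, 29), (1970, HND, ATL, DEN, 18, 25), (1970, HND, ATL, DEN, 36, 9), (1970, HND, ATL, DEN, 37, 13), (1970, HND, ATL, DEN, 5, 15), (1970, HND, ATL, DEN, 5, 7), (1970, IAD, SFO, DC, 17, 29), (1970, IAD, SFO, DC, 18, 25), (1970, IAD, SFO, DC, 36, 9), (1970, IAD, SFO, DC, 37, 13), (1970, IAD, SFO, DC, 5, 15), (1970, IAD, SFO, DC, 5, 7), (1970, NRT, HND, DEN, 17, 29), (1970, NRT, HND, DEN, 18, 25), (1970, NRT, HND, DEN, 36, 9), (1970, NRT, HND, DEN, 37, 13), (1970, NRT, HND, DEN, 5, 15), (1970, NRT, HND, DEN, 5, 7), (8440, LAX, SEA, MIA, 30, 34), (8440, LHR, HND, DC, 30, 34), (8440, NRT, LHR, DEN, 30, 34)}.
Joining (Pilot ⨝ Crew) and Flight on dst yields {(1970, BOS, LHR, NYC, 17, 29, LAX, 20), (1970, BOS, LHR, NYC, 17, 29, LHR, 37), (1970, BOS, LHR, NYC, 18, 25, LAX, 20), (1970, BOS, LHR, NYC, 18, 25, LHR, 37), (1970, BOS, LHR, NYC, 36, 9, LAX, 20), (1970, BOS, LHR, NYC, 36, 9, LHR, 37), (1970, BOS, LHR, NYC, 37, 13, LAX, 20), (1970, BOS, LHR, NYC, 37, 13, LHR, 37), (1970, BOS, LHR, NYC, 5, 15, LAX, 20), (1970, BOS, LHR, NYC, 5, 15, LHR, 37), (1970, BOS, LHR, NYC, 5, 7, LAX, 20), (1970, BOS, LHR, NYC, 5, 7, LHR, 37), (1970, HND, ATL, DEN, 17, 29, BOS, 23), (1970, HND, ATL, DEN, 18, 25, BOS, 23), (1970, HND, ATL, DEN, 36, 9, BOS, 23), (1970, HND, ATL, DEN, 37, 13, BOS, 23), (1970, HND, ATL, DEN, 5, 15, BOS, 23), (1970, HND, ATL, DEN, 5, 7, BOS, 23), (1970, IAD, SFO, DC, 17, 29, IAD, 36), (1970, IAD, SFO, DC, 18, 25, IAD, 36), (1970, IAD, SFO, DC, 36, 9, IAD, 36), (1970, IAD, SFO, DC, 37, 13, IAD, 36), (1970, IAD, SFO, DC, 5, 15, IAD, 36), (1970, IAD, SFO, DC, 5, 7, IAD, 36), (1970, NRT, HND, DEN, 17, 29, DEN, 40), (1970, NRT, HND, DEN, 17, 29, HND, 11), (1970, NRT, HND, DEN, 18, 25, DEN, 40), (1970, NRT, HND, DEN, 18, 25, HND, 11), (1970, NRT, HND, DEN, 36, 9, DEN, 40), (1970, NRT, HND, DEN, 36, 9, HND, 11), (1970, NRT, HND, DEN, 37, 13, DEN, 40), (1970, NRT, HND, DEN, 37, 13, HND, 11), (1970, NRT, HND, DEN, 5, 15, DEN, 40), (1970, NRT, HND, DEN, 5, 15, HND, 11), (1970, NRT, HND, DEN, 5, 7, DEN, 40), (1970, NRT, HND, DEN, 5, 7, HND, 11), (8440, NRT, LHR, DEN, 30, 34, DEN, 40), (8440, NRT, LHR, DEN, 30, 34, HND, 11)}.
π_{city, dst, pid, src, dist, fno, hours} gives {(DC, IAD, 13, SFO, 1970, 37, 36), (DC, IAD, 15, SFO, 1970, 5, 36), (DC, IAD, 25, SFO, 1970, 18, 36), (DC, IAD, 29, SFO, 1970, 17, 36), (DC, IAD, 7, SFO, 1970, 5, 36), (DC, IAD, 9, SFO, 1970, 36, 36), (DEN, HND, 13, ATL, 1970, 37, 23), (DEN, HND, 15, ATL, 1970, 5, 23), (DEN, HND, 25, ATL, 1970, 18, 23), (DEN, HND, 29, ATL, 1970, 17, 23), (DEN, HND, 7, ATL, 1970, 5, 23), (DEN, HND, 9, ATL, 1970, 36, 23), (DEN, NRT, 13, HND, 1970, 37, 11), (DEN, NRT, 13, HND, 1970, 37, 40), (DEN, NRT, 15, HND, 1970, 5, 11), (DEN, NRT, 15, HND, 1970, 5, 40), (DEN, NRT, 25, HND, 1970, 18, 11), (DEN, NRT, 25, HND, 1970, 18, 40), (DEN, NRT, 29, HND, 1970, 17, 11), (DEN, NRT, 29, HND, 1970, 17, 40), (DEN, NRT, 34, LHR, 8440, 30, 11), (DEN, NRT, 34, LHR, 8440, 30, 40), (DEN, NRT, 7, HND, 1970, 5, 11), (DEN, NRT, 7, HND, 1970, 5, 40), (DEN, NRT, 9, HND, 1970, 36, 11), (DEN, NRT, 9, HND, 1970, 36, 40), (NYC, BOS, 13, LHR, 1970, 37, 20), (NYC, BOS, 13, LHR, 1970, 37, 37), (NYC, BOS, 15, LHR, 1970, 5, 20), (NYC, BOS, 15, LHR, 1970, 5, 37), (NYC, BOS, 25, LHR, 1970, 18, 20), (NYC, BOS, 25, LHR, 1970, 18, 37), (NYC, BOS, 29, LHR, 1970, 17, 20), (NYC, BOS, 29, LHR, 1970, 17, 37), (NYC, BOS, 7, LHR, 1970, 5, 20), (NYC, BOS, 7, LHR, 1970, 5, 37), (NYC, BOS, 9, LHR, 1970, 36, 20), (NYC, BOS, 9, LHR, 1970, 36, 37)}.
Selection city = NYC: {(NYC, BOS, 13, LHR, 1970, 37, 20), (NYC, BOS, 13, LHR, 1970, 37, 37), (NYC, BOS, 15, LHR, 1970, 5, 20), (NYC, BOS, 15, LHR, 1970, 5, 37), (NYC, BOS, 25, LHR, 1970, 18, 20), (NYC, BOS, 25, LHR, 1970, 18, 37), (NYC, BOS, 29, LHR, 1970, 17, 20), (NYC, BOS, 29, LHR, 1970, 17, 37), (NYC, BOS, 7, LHR, 1970, 5, 20), (NYC, BOS, 7, LHR, 1970, 5, 37), (NYC, BOS, 9, LHR, 1970, 36, 20), (NYC, BOS, 9, LHR, 1970, 36, 37)}
π_{src, fno} gives {(LHR, 17), (LHR, 18), (LHR, 36), (LHR, 37), (LHR, 5)} (7 duplicate(s) eliminated).

{(LHR, 17), (LHR, 18), (LHR, 36), (LHR, 37), (LHR, 5)}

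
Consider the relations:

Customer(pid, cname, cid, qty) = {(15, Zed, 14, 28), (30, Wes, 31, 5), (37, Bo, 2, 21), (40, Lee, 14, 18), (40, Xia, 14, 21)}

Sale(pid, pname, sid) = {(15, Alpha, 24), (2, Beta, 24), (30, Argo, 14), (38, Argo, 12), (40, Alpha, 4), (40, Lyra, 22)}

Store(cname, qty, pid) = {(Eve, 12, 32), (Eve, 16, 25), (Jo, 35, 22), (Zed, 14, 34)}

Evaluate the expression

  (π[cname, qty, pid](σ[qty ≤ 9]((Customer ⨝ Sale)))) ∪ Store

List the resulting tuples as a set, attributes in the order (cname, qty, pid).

{(Eve, 12, 32), (Eve, 16, 25), (Jo, 35, 22), (Wes, 5, 30), (Zed, 14, 34)}

Customer ⋈ Sale (natural join on pid): {(15, Zed, 14, 28, Alpha, 24), (30, Wes, 31, 5, Argo, 14), (40, Lee, 14, 18, Alpha, 4), (40, Lee, 14, 18, Lyra, 22), (40, Xia, 14, 21, Alpha, 4), (40, Xia, 14, 21, Lyra, 22)}
Filtering on qty ≤ 9 leaves {(30, Wes, 31, 5, Argo, 14)}.
Keep only column(s) cname, qty, pid: {(Wes, 5, 30)}
Set union of the two operands is {(Eve, 12, 32), (Eve, 16, 25), (Jo, 35, 22), (Wes, 5, 30), (Zed, 14, 34)}.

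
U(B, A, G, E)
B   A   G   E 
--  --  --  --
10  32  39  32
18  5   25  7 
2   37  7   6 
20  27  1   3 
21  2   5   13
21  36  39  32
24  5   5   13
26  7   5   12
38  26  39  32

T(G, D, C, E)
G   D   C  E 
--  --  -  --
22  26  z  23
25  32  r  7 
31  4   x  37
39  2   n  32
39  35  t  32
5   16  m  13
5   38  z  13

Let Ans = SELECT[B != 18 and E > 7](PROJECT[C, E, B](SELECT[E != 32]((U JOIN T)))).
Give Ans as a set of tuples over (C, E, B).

U ⋈ T (natural join on G, E): {(10, 32, 39, 32, 2, n), (10, 32, 39, 32, 35, t), (18, 5, 25, 7, 32, r), (21, 2, 5, 13, 16, m), (21, 2, 5, 13, 38, z), (21, 36, 39, 32, 2, n), (21, 36, 39, 32, 35, t), (24, 5, 5, 13, 16, m), (24, 5, 5, 13, 38, z), (38, 26, 39, 32, 2, n), (38, 26, 39, 32, 35, t)}
Apply σ_{E != 32}; surviving tuples: {(18, 5, 25, 7, 32, r), (21, 2, 5, 13, 16, m), (21, 2, 5, 13, 38, z), (24, 5, 5, 13, 16, m), (24, 5, 5, 13, 38, z)}
π_{C, E, B} gives {(m, 13, 21), (m, 13, 24), (r, 7, 18), (z, 13, 21), (z, 13, 24)}.
Apply σ_{B != 18 and E > 7}; surviving tuples: {(m, 13, 21), (m, 13, 24), (z, 13, 21), (z, 13, 24)}

{(m, 13, 21), (m, 13, 24), (z, 13, 21), (z, 13, 24)}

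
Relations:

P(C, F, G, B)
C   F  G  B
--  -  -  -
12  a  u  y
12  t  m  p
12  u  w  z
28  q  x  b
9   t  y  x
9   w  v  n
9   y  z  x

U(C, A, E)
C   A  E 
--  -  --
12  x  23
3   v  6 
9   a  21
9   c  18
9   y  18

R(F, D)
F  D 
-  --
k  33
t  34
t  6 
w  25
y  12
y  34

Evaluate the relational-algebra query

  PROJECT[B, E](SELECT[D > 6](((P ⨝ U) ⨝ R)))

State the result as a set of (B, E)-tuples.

{(n, 18), (n, 21), (p, 23), (x, 18), (x, 21)}

Joining P and U on C yields {(12, a, u, y, x, 23), (12, t, m, p, x, 23), (12, u, w, z, x, 23), (9, t, y, x, a, 21), (9, t, y, x, c, 18), (9, t, y, x, y, 18), (9, w, v, n, a, 21), (9, w, v, n, c, 18), (9, w, v, n, y, 18), (9, y, z, x, a, 21), (9, y, z, x, c, 18), (9, y, z, x, y, 18)}.
Joining (P ⨝ U) and R on F yields {(12, t, m, p, x, 23, 34), (12, t, m, p, x, 23, 6), (9, t, y, x, a, 21, 34), (9, t, y, x, a, 21, 6), (9, t, y, x, c, 18, 34), (9, t, y, x, c, 18, 6), (9, t, y, x, y, 18, 34), (9, t, y, x, y, 18, 6), (9, w, v, n, a, 21, 25), (9, w, v, n, c, 18, 25), (9, w, v, n, y, 18, 25), (9, y, z, x, a, 21, 12), (9, y, z, x, a, 21, 34), (9, y, z, x, c, 18, 12), (9, y, z, x, c, 18, 34), (9, y, z, x, y, 18, 12), (9, y, z, x, y, 18, 34)}.
Filtering on D > 6 leaves {(12, t, m, p, x, 23, 34), (9, t, y, x, a, 21, 34), (9, t, y, x, c, 18, 34), (9, t, y, x, y, 18, 34), (9, w, v, n, a, 21, 25), (9, w, v, n, c, 18, 25), (9, w, v, n, y, 18, 25), (9, y, z, x, a, 21, 12), (9, y, z, x, a, 21, 34), (9, y, z, x, c, 18, 12), (9, y, z, x, c, 18, 34), (9, y, z, x, y, 18, 12), (9, y, z, x, y, 18, 34)}.
Projecting to B, E (8 duplicate(s) eliminated): {(n, 18), (n, 21), (p, 23), (x, 18), (x, 21)}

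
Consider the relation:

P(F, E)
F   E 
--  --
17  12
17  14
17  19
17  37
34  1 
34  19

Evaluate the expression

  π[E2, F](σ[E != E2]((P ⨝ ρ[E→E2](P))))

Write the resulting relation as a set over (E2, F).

{(1, 34), (12, 17), (14, 17), (19, 17), (19, 34), (37, 17)}

ρ[E→E2]: schema becomes (F, E2); tuples unchanged.
Joining P and ρ[E→E2](P) on F yields {(17, 12, 12), (17, 12, 14), (17, 12, 19), (17, 12, 37), (17, 14, 12), (17, 14, 14), (17, 14, 19), (17, 14, 37), (17, 19, 12), (17, 19, 14), (17, 19, 19), (17, 19, 37), (17, 37, 12), (17, 37, 14), (17, 37, 19), (17, 37, 37), (34, 1, 1), (34, 1, 19), (34, 19, 1), (34, 19, 19)}.
σ[E != E2]: keep tuples satisfying E != E2 → {(17, 12, 14), (17, 12, 19), (17, 12, 37), (17, 14, 12), (17, 14, 19), (17, 14, 37), (17, 19, 12), (17, 19, 14), (17, 19, 37), (17, 37, 12), (17, 37, 14), (17, 37, 19), (34, 1, 19), (34, 19, 1)}
π_{E2, F} gives {(1, 34), (12, 17), (14, 17), (19, 17), (19, 34), (37, 17)} (8 duplicate(s) eliminated).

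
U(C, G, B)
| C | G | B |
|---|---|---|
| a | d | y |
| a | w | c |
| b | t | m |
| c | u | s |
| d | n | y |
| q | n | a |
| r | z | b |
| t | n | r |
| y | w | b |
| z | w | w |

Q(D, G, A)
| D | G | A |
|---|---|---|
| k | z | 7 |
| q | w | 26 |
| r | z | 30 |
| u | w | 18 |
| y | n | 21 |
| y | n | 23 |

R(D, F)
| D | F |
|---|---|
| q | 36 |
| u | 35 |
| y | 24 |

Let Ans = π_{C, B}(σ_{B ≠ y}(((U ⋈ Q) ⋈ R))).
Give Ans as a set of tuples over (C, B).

{(a, c), (q, a), (t, r), (y, b), (z, w)}

Natural join on G: {(a, w, c, q, 26), (a, w, c, u, 18), (d, n, y, y, 21), (d, n, y, y, 23), (q, n, a, y, 21), (q, n, a, y, 23), (r, z, b, k, 7), (r, z, b, r, 30), (t, n, r, y, 21), (t, n, r, y, 23), (y, w, b, q, 26), (y, w, b, u, 18), (z, w, w, q, 26), (z, w, w, u, 18)}
Natural join on D: {(a, w, c, q, 26, 36), (a, w, c, u, 18, 35), (d, n, y, y, 21, 24), (d, n, y, y, 23, 24), (q, n, a, y, 21, 24), (q, n, a, y, 23, 24), (t, n, r, y, 21, 24), (t, n, r, y, 23, 24), (y, w, b, q, 26, 36), (y, w, b, u, 18, 35), (z, w, w, q, 26, 36), (z, w, w, u, 18, 35)}
σ[B ≠ y]: keep tuples satisfying B ≠ y → {(a, w, c, q, 26, 36), (a, w, c, u, 18, 35), (q, n, a, y, 21, 24), (q, n, a, y, 23, 24), (t, n, r, y, 21, 24), (t, n, r, y, 23, 24), (y, w, b, q, 26, 36), (y, w, b, u, 18, 35), (z, w, w, q, 26, 36), (z, w, w, u, 18, 35)}
Keep only column(s) C, B (5 duplicate(s) eliminated): {(a, c), (q, a), (t, r), (y, b), (z, w)}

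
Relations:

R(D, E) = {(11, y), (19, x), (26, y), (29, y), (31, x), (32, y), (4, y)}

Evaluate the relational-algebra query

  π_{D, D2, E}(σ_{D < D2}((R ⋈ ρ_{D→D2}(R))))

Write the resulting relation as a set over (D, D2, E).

{(11, 26, y), (11, 29, y), (11, 32, y), (19, 31, x), (26, 29, y), (26, 32, y), (29, 32, y), (4, 11, y), (4, 26, y), (4, 29, y), (4, 32, y)}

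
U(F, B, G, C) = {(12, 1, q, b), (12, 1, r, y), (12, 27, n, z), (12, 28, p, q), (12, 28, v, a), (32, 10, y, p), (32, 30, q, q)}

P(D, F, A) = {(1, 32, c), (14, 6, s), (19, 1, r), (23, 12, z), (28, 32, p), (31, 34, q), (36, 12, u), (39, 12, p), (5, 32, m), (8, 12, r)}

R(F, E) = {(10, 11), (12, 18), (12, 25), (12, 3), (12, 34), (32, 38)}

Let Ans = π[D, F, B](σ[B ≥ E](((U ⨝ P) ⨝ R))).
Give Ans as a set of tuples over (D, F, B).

{(23, 12, 27), (23, 12, 28), (36, 12, 27), (36, 12, 28), (39, 12, 27), (39, 12, 28), (8, 12, 27), (8, 12, 28)}

U ⋈ P (natural join on F): {(12, 1, q, b, 23, z), (12, 1, q, b, 36, u), (12, 1, q, b, 39, p), (12, 1, q, b, 8, r), (12, 1, r, y, 23, z), (12, 1, r, y, 36, u), (12, 1, r, y, 39, p), (12, 1, r, y, 8, r), (12, 27, n, z, 23, z), (12, 27, n, z, 36, u), (12, 27, n, z, 39, p), (12, 27, n, z, 8, r), (12, 28, p, q, 23, z), (12, 28, p, q, 36, u), (12, 28, p, q, 39, p), (12, 28, p, q, 8, r), (12, 28, v, a, 23, z), (12, 28, v, a, 36, u), (12, 28, v, a, 39, p), (12, 28, v, a, 8, r), (32, 10, y, p, 1, c), (32, 10, y, p, 28, p), (32, 10, y, p, 5, m), (32, 30, q, q, 1, c), (32, 30, q, q, 28, p), (32, 30, q, q, 5, m)}
(U ⨝ P) ⋈ R (natural join on F): {(12, 1, q, b, 23, z, 18), (12, 1, q, b, 23, z, 25), (12, 1, q, b, 23, z, 3), (12, 1, q, b, 23, z, 34), (12, 1, q, b, 36, u, 18), (12, 1, q, b, 36, u, 25), (12, 1, q, b, 36, u, 3), (12, 1, q, b, 36, u, 34), (12, 1, q, b, 39, p, 18), (12, 1, q, b, 39, p, 25), (12, 1, q, b, 39, p, 3), (12, 1, q, b, 39, p, 34), (12, 1, q, b, 8, r, 18), (12, 1, q, b, 8, r, 25), (12, 1, q, b, 8, r, 3), (12, 1, q, b, 8, r, 34), (12, 1, r, y, 23, z, 18), (12, 1, r, y, 23, z, 25), (12, 1, r, y, 23, z, 3), (12, 1, r, y, 23, z, 34), (12, 1, r, y, 36, u, 18), (12, 1, r, y, 36, u, 25), (12, 1, r, y, 36, u, 3), (12, 1, r, y, 36, u, 34), (12, 1, r, y, 39, p, 18), (12, 1, r, y, 39, p, 25), (12, 1, r, y, 39, p, 3), (12, 1, r, y, 39, p, 34), (12, 1, r, y, 8, r, 18), (12, 1, r, y, 8, r, 25), (12, 1, r, y, 8, r, 3), (12, 1, r, y, 8, r, 34), (12, 27, n, z, 23, z, 18), (12, 27, n, z, 23, z, 25), (12, 27, n, z, 23, z, 3), (12, 27, n, z, 23, z, 34), (12, 27, n, z, 36, u, 18), (12, 27, n, z, 36, u, 25), (12, 27, n, z, 36, u, 3), (12, 27, n, z, 36, u, 34), (12, 27, n, z, 39, p, 18), (12, 27, n, z, 39, p, 25), (12, 27, n, z, 39, p, 3), (12, 27, n, z, 39, p, 34), (12, 27, n, z, 8, r, 18), (12, 27, n, z, 8, r, 25), (12, 27, n, z, 8, r, 3), (12, 27, n, z, 8, r, 34), (12, 28, p, q, 23, z, 18), (12, 28, p, q, 23, z, 25), (12, 28, p, q, 23, z, 3), (12, 28, p, q, 23, z, 34), (12, 28, p, q, 36, u, 18), (12, 28, p, q, 36, u, 25), (12, 28, p, q, 36, u, 3), (12, 28, p, q, 36, u, 34), (12, 28, p, q, 39, p, 18), (12, 28, p, q, 39, p, 25), (12, 28, p, q, 39, p, 3), (12, 28, p, q, 39, p, 34), (12, 28, p, q, 8, r, 18), (12, 28, p, q, 8, r, 25), (12, 28, p, q, 8, r, 3), (12, 28, p, q, 8, r, 34), (12, 28, v, a, 23, z, 18), (12, 28, v, a, 23, z, 25), (12, 28, v, a, 23, z, 3), (12, 28, v, a, 23, z, 34), (12, 28, v, a, 36, u, 18), (12, 28, v, a, 36, u, 25), (12, 28, v, a, 36, u, 3), (12, 28, v, a, 36, u, 34), (12, 28, v, a, 39, p, 18), (12, 28, v, a, 39, p, 25), (12, 28, v, a, 39, p, 3), (12, 28, v, a, 39, p, 34), (12, 28, v, a, 8, r, 18), (12, 28, v, a, 8, r, 25), (12, 28, v, a, 8, r, 3), (12, 28, v, a, 8, r, 34), (32, 10, y, p, 1, c, 38), (32, 10, y, p, 28, p, 38), (32, 10, y, p, 5, m, 38), (32, 30, q, q, 1, c, 38), (32, 30, q, q, 28, p, 38), (32, 30, q, q, 5, m, 38)}
σ[B ≥ E]: keep tuples satisfying B ≥ E → {(12, 27, n, z, 23, z, 18), (12, 27, n, z, 23, z, 25), (12, 27, n, z, 23, z, 3), (12, 27, n, z, 36, u, 18), (12, 27, n, z, 36, u, 25), (12, 27, n, z, 36, u, 3), (12, 27, n, z, 39, p, 18), (12, 27, n, z, 39, p, 25), (12, 27, n, z, 39, p, 3), (12, 27, n, z, 8, r, 18), (12, 27, n, z, 8, r, 25), (12, 27, n, z, 8, r, 3), (12, 28, p, q, 23, z, 18), (12, 28, p, q, 23, z, 25), (12, 28, p, q, 23, z, 3), (12, 28, p, q, 36, u, 18), (12, 28, p, q, 36, u, 25), (12, 28, p, q, 36, u, 3), (12, 28, p, q, 39, p, 18), (12, 28, p, q, 39, p, 25), (12, 28, p, q, 39, p, 3), (12, 28, p, q, 8, r, 18), (12, 28, p, q, 8, r, 25), (12, 28, p, q, 8, r, 3), (12, 28, v, a, 23, z, 18), (12, 28, v, a, 23, z, 25), (12, 28, v, a, 23, z, 3), (12, 28, v, a, 36, u, 18), (12, 28, v, a, 36, u, 25), (12, 28, v, a, 36, u, 3), (12, 28, v, a, 39, p, 18), (12, 28, v, a, 39, p, 25), (12, 28, v, a, 39, p, 3), (12, 28, v, a, 8, r, 18), (12, 28, v, a, 8, r, 25), (12, 28, v, a, 8, r, 3)}
π_{D, F, B} gives {(23, 12, 27), (23, 12, 28), (36, 12, 27), (36, 12, 28), (39, 12, 27), (39, 12, 28), (8, 12, 27), (8, 12, 28)} (28 duplicate(s) eliminated).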